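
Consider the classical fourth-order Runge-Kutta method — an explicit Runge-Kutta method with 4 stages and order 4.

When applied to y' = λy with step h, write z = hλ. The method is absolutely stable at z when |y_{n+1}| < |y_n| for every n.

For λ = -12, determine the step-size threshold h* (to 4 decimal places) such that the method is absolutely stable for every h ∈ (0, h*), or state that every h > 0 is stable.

Set f=λy, z=hλ:
  order 4, 4-stage ⇒ R(z)=1+z+z^2/2+z^3/6+z^4/24
  (e.g. R(-0.83)=0.43893, |R|=0.43893)

Boundary: |R(x)|=1, x<0.
x=-0.83: |R|=0.4389
|R(-2.55)|=0.6995 |R(-1.94)|=0.3151 |R(-0.82)|=0.4431
Bisect:
  x_lo=-3.1461 |R|=1.6950  x_hi=-0.1252 |R|=0.8823
  mid=-1.63565 |R|=0.27093 →hi
  mid=-2.39089 |R|=0.55096 →hi
  mid=-2.76851 |R|=0.97499 →hi
  mid=-2.95732 |R|=1.29189 →lo
  mid=-2.86292 |R|=1.12348 →lo
  mid=-2.81571 |R|=1.04684 →lo
  mid=-2.79211 |R|=1.01033 →lo
  mid=-2.78031 |R|=0.99251 →hi
  ...
  [-2.78547,-2.78529] ⇒ x*=-2.7853
Interval (-2.7853, 0).

(-2.7853,0); λ=-12 ⇒ h* = 0.2321.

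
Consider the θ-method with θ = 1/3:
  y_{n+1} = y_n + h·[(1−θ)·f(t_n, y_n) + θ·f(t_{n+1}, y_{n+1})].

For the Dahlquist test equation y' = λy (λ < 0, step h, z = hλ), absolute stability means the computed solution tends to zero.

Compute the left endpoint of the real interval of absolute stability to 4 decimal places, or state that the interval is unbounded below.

With y'=λy (z=hλ):
  y_{n+1} = y_n + z·[2/3·y_n + 1/3·y_{n+1}] ⇒ (1 − 1/3z)y_{n+1} = (1 + 2/3z)y_n
  ⇒ R(z) = (1 + 2/3z)/(1 − 1/3z).

Solve |R(x)|<1 on ℝ⁻.
x=-1.33: |R|=0.0785
R=−1: 1+2/3x = −1+1/3x ⇒ -1/3x=2 ⇒ x=2/(-1/3)=-6.0000
Confirm numerically:
  x=-5.244: |R|=0.90830 <1
  x=-4.868: |R|=0.85613 <1
  x=-2.459: |R|=0.35135 <1
  x=-6.470: |R|=1.04963 >1
  x=-6.451: |R|=1.04772 >1
  x=-6.392: |R|=1.04174 >1
So |R|<1 on (-6.0000, 0).

left endpoint -6.0000.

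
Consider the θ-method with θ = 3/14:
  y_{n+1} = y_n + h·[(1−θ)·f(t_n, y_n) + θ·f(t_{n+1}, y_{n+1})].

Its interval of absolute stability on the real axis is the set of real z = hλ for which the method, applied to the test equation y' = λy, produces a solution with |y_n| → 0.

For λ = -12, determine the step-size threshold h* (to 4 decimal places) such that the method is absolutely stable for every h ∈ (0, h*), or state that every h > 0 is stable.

(-3.5000,0); λ=-12 ⇒ h* = (7/2)/12 = 0.2917.

On y'=λy, z=hλ:
  y_{n+1} = y_n + z·[11/14·y_n + 3/14·y_{n+1}] ⇒ (1 − 3/14z)y_{n+1} = (1 + 11/14z)y_n
  Hence R(z) = (1 + 11/14z)/(1 − 3/14z).

Need |R(x)|<1, x<0.
x=-0.45: |R|=0.5896
R=−1: 1+11/14x = −1+3/14x ⇒ -4/7x=2 ⇒ x=2/(-4/7)=-3.5000
Confirm numerically:
  x=-2.713: |R|=0.71561 <1
  x=-2.673: |R|=0.69953 <1
  x=-2.383: |R|=0.57747 <1
  x=-4.087: |R|=1.17882 >1
  x=-3.545: |R|=1.01461 >1
So |R|<1 on (-3.5000, 0).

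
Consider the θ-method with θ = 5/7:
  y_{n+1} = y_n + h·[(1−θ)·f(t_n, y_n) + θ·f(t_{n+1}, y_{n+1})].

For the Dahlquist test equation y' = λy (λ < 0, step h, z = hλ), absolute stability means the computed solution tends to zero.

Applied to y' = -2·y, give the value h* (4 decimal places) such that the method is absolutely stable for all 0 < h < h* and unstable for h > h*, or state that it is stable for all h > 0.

Test eqn y'=λy, z=hλ:
  y_{n+1} = y_n + z·[2/7·y_n + 5/7·y_{n+1}] ⇒ (1 − 5/7z)y_{n+1} = (1 + 2/7z)y_n
  ⇒ R(z) = (1 + 2/7z)/(1 − 5/7z).

Find x<0 with |R(x)|<1.
x=-1.29: |R|=0.3286
x=-2: |R|=0.1765
x=-10: |R|=0.2281
x=-100: |R|=0.3807
θ=5/7≥1/2 ⇒ |1+2/7x|<|1−5/7x| ∀x<0 ⇒ stable on all of ℝ⁻.

(−∞, 0) — no finite endpoint. Any h>0 works for λ=-2.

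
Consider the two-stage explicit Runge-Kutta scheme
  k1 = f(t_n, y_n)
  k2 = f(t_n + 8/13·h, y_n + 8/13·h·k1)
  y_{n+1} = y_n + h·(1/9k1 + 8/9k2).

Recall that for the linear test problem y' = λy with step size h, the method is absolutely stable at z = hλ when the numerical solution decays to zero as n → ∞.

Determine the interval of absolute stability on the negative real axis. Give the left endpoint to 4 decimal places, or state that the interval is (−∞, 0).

On y'=λy, z=hλ:
  k1=λy_n ⇒ h·k1=z·y_n;  k2=λ(1+8/13z)y_n ⇒ h·k2=z(1+8/13z)y_n
  y_{n+1}/y_n = 1 + 1/9z + 8/9z(1+8/13z) = 1 + z + 64/117z²
  ⇒ R(z) = 1 + z + 64/117z².

Find x<0 with |R(x)|<1.
x=-0.34: |R|=0.7232
R=1: x+64/117x²=0 ⇒ x=−117/64=-1.8281; min R=1−1/(4·64/117)=0.5430>−1
Confirm numerically:
  x=-1.470: |R|=0.71203 <1
  x=-1.013: |R|=0.54832 <1
  x=-0.927: |R|=0.54306 <1
  x=-2.268: |R|=1.54572 >1
  x=-2.089: |R|=1.29810 >1
  x=-2.069: |R|=1.27261 >1
Stable set (-1.8281, 0).

z∈(-1.8281,0).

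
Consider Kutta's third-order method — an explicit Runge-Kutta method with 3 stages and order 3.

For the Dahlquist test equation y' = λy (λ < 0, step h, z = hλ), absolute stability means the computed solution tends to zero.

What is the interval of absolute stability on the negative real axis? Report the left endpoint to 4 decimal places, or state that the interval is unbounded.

Test eqn y'=λy, z=hλ:
  order 3, 3-stage ⇒ R(z)=1+z+z^2/2+z^3/6
  (e.g. R(-0.37)=0.69001, |R|=0.69001)

Boundary: |R(x)|=1, x<0.
x=-0.37: |R|=0.6900
|R(-2.32)|=0.7100 |R(-2.23)|=0.5918 |R(-0.57)|=0.5616
Bisect:
  x_lo=-3.4024 |R|=3.1787  x_hi=-0.3364 |R|=0.7138
  mid=-1.86940 |R|=0.21089 →hi
  mid=-2.63589 |R|=1.21425 →lo
  mid=-2.25265 |R|=0.62058 →hi
  mid=-2.44427 |R|=0.89090 →hi
  mid=-2.54008 |R|=1.04551 →lo
  mid=-2.49217 |R|=0.96649 →hi
  mid=-2.51612 |R|=1.00556 →lo
  mid=-2.50415 |R|=0.98592 →hi
  mid=-2.51014 |R|=0.99571 →hi
  mid=-2.51313 |R|=1.00063 →lo
  ...
  [-2.51276,-2.51257] ⇒ x*=-2.5127
So |R|<1 on (-2.5127, 0).

(-2.5127, 0).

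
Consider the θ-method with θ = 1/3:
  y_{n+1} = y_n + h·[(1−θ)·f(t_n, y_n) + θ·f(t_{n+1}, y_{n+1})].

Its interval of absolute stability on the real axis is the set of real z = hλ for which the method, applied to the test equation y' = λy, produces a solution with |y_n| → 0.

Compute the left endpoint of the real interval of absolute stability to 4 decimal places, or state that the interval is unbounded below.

With y'=λy (z=hλ):
  y_{n+1} = y_n + z·[2/3·y_n + 1/3·y_{n+1}] ⇒ (1 − 1/3z)y_{n+1} = (1 + 2/3z)y_n
  R(z) = (1 + 2/3z)/(1 − 1/3z).

Find x<0 with |R(x)|<1.
x=-1.68: |R|=0.0769
R=−1: 1+2/3x = −1+1/3x ⇒ -1/3x=2 ⇒ x=2/(-1/3)=-6.0000
Confirm numerically:
  x=-5.760: |R|=0.97260 <1
  x=-5.559: |R|=0.94848 <1
  x=-4.719: |R|=0.83405 <1
  x=-6.512: |R|=1.05383 >1
  x=-6.273: |R|=1.02944 >1
  x=-6.127: |R|=1.01391 >1
Stable set (-6.0000, 0).

left endpoint -6.0000.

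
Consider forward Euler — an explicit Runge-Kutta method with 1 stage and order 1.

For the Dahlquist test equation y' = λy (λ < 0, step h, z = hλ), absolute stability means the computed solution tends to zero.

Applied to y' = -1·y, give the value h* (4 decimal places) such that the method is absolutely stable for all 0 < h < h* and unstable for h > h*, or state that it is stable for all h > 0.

Test eqn y'=λy, z=hλ:
  order 1, 1-stage ⇒ R(z)=1+z
  (e.g. R(-1.59)=-0.59000, |R|=0.59000)

Solve |R(x)|<1 on ℝ⁻.
x=-1.59: |R|=0.5900
|R(-2.27)|=1.2700 |R(-1.93)|=0.9300 |R(-0.62)|=0.3800
Bisect:
  x_lo=-2.4724 |R|=1.4724  x_hi=-0.3933 |R|=0.6067
  mid=-1.43285 |R|=0.43285 →hi
  mid=-1.95262 |R|=0.95262 →hi
  mid=-2.21250 |R|=1.21250 →lo
  mid=-2.08256 |R|=1.08256 →lo
  mid=-2.01759 |R|=1.01759 →lo
  mid=-1.98510 |R|=0.98510 →hi
  mid=-2.00135 |R|=1.00135 →lo
  mid=-1.99323 |R|=0.99323 →hi
  mid=-1.99729 |R|=0.99729 →hi
  mid=-1.99932 |R|=0.99932 →hi
  ...
  [-2.00008,-1.99995] ⇒ x*=-2.0000
So |R|<1 on (-2.0000, 0).

(-2.0000,0); λ=-1 ⇒ h* = 2.0000.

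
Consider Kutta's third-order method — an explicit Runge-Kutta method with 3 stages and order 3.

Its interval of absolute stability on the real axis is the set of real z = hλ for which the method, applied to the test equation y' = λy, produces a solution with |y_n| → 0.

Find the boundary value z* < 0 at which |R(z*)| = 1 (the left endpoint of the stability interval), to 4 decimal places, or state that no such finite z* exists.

Set f=λy, z=hλ:
  order 3, 3-stage ⇒ R(z)=1+z+z^2/2+z^3/6
  (e.g. R(-1.29)=0.18427, |R|=0.18427)

Need |R(x)|<1, x<0.
x=-1.29: |R|=0.1843
|R(-2.39)|=0.8093 |R(-1.84)|=0.1855 |R(-0.77)|=0.4504
Bisect:
  x_lo=-3.1961 |R|=2.5300  x_hi=-0.3774 |R|=0.6848
  mid=-1.78677 |R|=0.14122 →hi
  mid=-2.49143 |R|=0.96530 →hi
  mid=-2.84377 |R|=1.63319 →lo
  mid=-2.66760 |R|=1.27337 →lo
  mid=-2.57952 |R|=1.11321 →lo
  mid=-2.53548 |R|=1.03777 →lo
  mid=-2.51346 |R|=1.00117 →lo
  mid=-2.50245 |R|=0.98314 →hi
  ...
  [-2.51277,-2.51260] ⇒ x*=-2.5127
Interval (-2.5127, 0).

left endpoint -2.5127.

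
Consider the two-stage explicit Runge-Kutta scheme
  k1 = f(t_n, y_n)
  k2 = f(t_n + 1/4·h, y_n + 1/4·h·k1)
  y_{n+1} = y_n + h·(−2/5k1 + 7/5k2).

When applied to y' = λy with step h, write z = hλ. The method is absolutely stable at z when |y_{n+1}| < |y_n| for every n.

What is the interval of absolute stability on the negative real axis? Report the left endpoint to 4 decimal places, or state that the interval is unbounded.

z∈(-2.8571,0).

On y'=λy, z=hλ:
  k1=λy_n ⇒ h·k1=z·y_n;  k2=λ(1+1/4z)y_n ⇒ h·k2=z(1+1/4z)y_n
  y_{n+1}/y_n = 1 − 2/5z + 7/5z(1+1/4z) = 1 + z + 7/20z²
  R(z) = 1 + z + 7/20z².

Solve |R(x)|<1 on ℝ⁻.
x=-0.52: |R|=0.5746
R=1: x+7/20x²=0 ⇒ x=−20/7=-2.8571; min R=1−1/(4·7/20)=0.2857>−1
Confirm numerically:
  x=-2.742: |R|=0.88950 <1
  x=-1.332: |R|=0.28898 <1
  x=-1.162: |R|=0.31059 <1
  x=-3.449: |R|=1.71446 >1
  x=-3.040: |R|=1.19456 >1
So |R|<1 on (-2.8571, 0).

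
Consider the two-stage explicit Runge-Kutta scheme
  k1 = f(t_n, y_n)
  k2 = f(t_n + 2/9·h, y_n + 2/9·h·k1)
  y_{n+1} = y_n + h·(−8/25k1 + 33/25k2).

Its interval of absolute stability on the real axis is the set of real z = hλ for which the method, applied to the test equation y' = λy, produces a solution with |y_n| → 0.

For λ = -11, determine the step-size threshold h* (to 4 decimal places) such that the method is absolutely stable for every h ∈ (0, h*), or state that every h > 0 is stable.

(-3.4091,0); λ=-11 ⇒ h* = (75/22)/11 = 0.3099.

Set f=λy, z=hλ:
  k1=λy_n ⇒ h·k1=z·y_n;  k2=λ(1+2/9z)y_n ⇒ h·k2=z(1+2/9z)y_n
  y_{n+1}/y_n = 1 − 8/25z + 33/25z(1+2/9z) = 1 + z + 22/75z²
  R(z) = 1 + z + 22/75z².

Solve |R(x)|<1 on ℝ⁻.
x=-0.68: |R|=0.4556
R=1: x+22/75x²=0 ⇒ x=−75/22=-3.4091; min R=1−1/(4·22/75)=0.1477>−1
Confirm numerically:
  x=-3.279: |R|=0.87487 <1
  x=-3.111: |R|=0.72797 <1
  x=-3.024: |R|=0.65841 <1
  x=-3.896: |R|=1.55645 >1
  x=-3.548: |R|=1.14457 >1
Stable set (-3.4091, 0).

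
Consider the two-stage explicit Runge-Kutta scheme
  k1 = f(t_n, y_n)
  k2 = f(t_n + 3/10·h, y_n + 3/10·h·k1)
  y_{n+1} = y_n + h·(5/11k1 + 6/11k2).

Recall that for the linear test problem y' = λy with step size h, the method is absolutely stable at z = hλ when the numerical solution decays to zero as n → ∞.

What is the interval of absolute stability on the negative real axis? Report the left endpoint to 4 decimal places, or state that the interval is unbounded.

z∈(-6.1111,0).

Test eqn y'=λy, z=hλ:
  k1=λy_n ⇒ h·k1=z·y_n;  k2=λ(1+3/10z)y_n ⇒ h·k2=z(1+3/10z)y_n
  y_{n+1}/y_n = 1 + 5/11z + 6/11z(1+3/10z) = 1 + z + 9/55z²
  ⇒ R(z) = 1 + z + 9/55z².

Boundary: |R(x)|=1, x<0.
x=-1.51: |R|=0.1369
R=1: x+9/55x²=0 ⇒ x=−55/9=-6.1111; min R=1−1/(4·9/55)=-0.5278>−1
Confirm numerically:
  x=-5.016: |R|=0.10113 <1
  x=-4.557: |R|=0.15889 <1
  x=-4.177: |R|=0.32198 <1
  x=-3.101: |R|=0.52744 <1
  x=-6.639: |R|=1.57349 >1
  x=-6.514: |R|=1.42945 >1
  x=-6.160: |R|=1.04928 >1
So |R|<1 on (-6.1111, 0).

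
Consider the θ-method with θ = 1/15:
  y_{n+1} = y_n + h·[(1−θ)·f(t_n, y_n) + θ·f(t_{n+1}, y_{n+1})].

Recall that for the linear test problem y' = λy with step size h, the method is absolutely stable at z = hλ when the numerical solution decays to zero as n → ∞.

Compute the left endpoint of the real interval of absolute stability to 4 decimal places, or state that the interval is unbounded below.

z* = -2.3077.

With y'=λy (z=hλ):
  y_{n+1} = y_n + z·[14/15·y_n + 1/15·y_{n+1}] ⇒ (1 − 1/15z)y_{n+1} = (1 + 14/15z)y_n
  Hence R(z) = (1 + 14/15z)/(1 − 1/15z).

Solve |R(x)|<1 on ℝ⁻.
x=-1.18: |R|=0.0939
R=−1: 1+14/15x = −1+1/15x ⇒ -13/15x=2 ⇒ x=2/(-13/15)=-2.3077
Confirm numerically:
  x=-1.791: |R|=0.59996 <1
  x=-1.681: |R|=0.51160 <1
  x=-1.654: |R|=0.48973 <1
  x=-2.878: |R|=1.41470 >1
  x=-2.596: |R|=1.21300 >1
  x=-2.370: |R|=1.04663 >1
Stable set (-2.3077, 0).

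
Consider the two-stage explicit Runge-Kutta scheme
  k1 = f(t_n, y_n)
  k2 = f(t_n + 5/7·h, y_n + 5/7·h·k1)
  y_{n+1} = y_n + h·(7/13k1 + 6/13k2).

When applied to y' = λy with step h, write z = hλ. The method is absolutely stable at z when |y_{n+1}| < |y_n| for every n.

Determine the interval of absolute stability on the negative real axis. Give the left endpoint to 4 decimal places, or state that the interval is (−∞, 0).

With y'=λy (z=hλ):
  k1=λy_n ⇒ h·k1=z·y_n;  k2=λ(1+5/7z)y_n ⇒ h·k2=z(1+5/7z)y_n
  y_{n+1}/y_n = 1 + 7/13z + 6/13z(1+5/7z) = 1 + z + 30/91z²
  ⇒ R(z) = 1 + z + 30/91z².

Boundary: |R(x)|=1, x<0.
x=-1.77: |R|=0.2628
R=1: x+30/91x²=0 ⇒ x=−91/30=-3.0333; min R=1−1/(4·30/91)=0.2417>−1
Confirm numerically:
  x=-2.962: |R|=0.93034 <1
  x=-2.902: |R|=0.87435 <1
  x=-2.419: |R|=0.51009 <1
  x=-1.292: |R|=0.25831 <1
  x=-3.543: |R|=1.59530 >1
  x=-3.122: |R|=1.09126 >1
Stable set (-3.0333, 0).

z∈(-3.0333,0).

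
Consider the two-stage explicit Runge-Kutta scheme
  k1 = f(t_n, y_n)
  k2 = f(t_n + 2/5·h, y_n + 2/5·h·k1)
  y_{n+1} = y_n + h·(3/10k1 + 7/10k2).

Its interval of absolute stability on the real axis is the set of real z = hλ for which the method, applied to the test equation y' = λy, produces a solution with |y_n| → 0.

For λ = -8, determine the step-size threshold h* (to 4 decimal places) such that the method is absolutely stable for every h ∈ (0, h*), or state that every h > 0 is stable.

(-3.5714,0); λ=-8 ⇒ h* = (25/7)/8 = 0.4464.

On y'=λy, z=hλ:
  k1=λy_n ⇒ h·k1=z·y_n;  k2=λ(1+2/5z)y_n ⇒ h·k2=z(1+2/5z)y_n
  y_{n+1}/y_n = 1 + 3/10z + 7/10z(1+2/5z) = 1 + z + 7/25z²
  Hence R(z) = 1 + z + 7/25z².

Need |R(x)|<1, x<0.
x=-1.43: |R|=0.1426
R=1: x+7/25x²=0 ⇒ x=−25/7=-3.5714; min R=1−1/(4·7/25)=0.1071>−1
Confirm numerically:
  x=-3.344: |R|=0.78705 <1
  x=-2.455: |R|=0.23257 <1
  x=-2.411: |R|=0.21662 <1
  x=-1.490: |R|=0.13163 <1
  x=-3.946: |R|=1.41386 >1
  x=-3.831: |R|=1.27844 >1
  x=-3.771: |R|=1.21072 >1
Stable set (-3.5714, 0).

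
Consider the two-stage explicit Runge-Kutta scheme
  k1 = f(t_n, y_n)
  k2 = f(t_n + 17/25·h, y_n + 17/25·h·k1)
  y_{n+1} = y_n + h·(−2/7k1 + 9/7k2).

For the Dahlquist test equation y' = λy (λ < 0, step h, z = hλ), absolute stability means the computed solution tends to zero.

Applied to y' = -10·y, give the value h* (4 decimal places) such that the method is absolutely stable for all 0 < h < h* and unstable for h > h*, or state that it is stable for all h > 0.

(-1.1438,0); λ=-10 ⇒ h* = (175/153)/10 = 0.1144.

On y'=λy, z=hλ:
  k1=λy_n ⇒ h·k1=z·y_n;  k2=λ(1+17/25z)y_n ⇒ h·k2=z(1+17/25z)y_n
  y_{n+1}/y_n = 1 − 2/7z + 9/7z(1+17/25z) = 1 + z + 153/175z²
  Hence R(z) = 1 + z + 153/175z².

Need |R(x)|<1, x<0.
x=-0.39: |R|=0.7430
R=1: x+153/175x²=0 ⇒ x=−175/153=-1.1438; min R=1−1/(4·153/175)=0.7141>−1
Confirm numerically:
  x=-0.806: |R|=0.76197 <1
  x=-0.731: |R|=0.73618 <1
  x=-0.699: |R|=0.72818 <1
  x=-0.535: |R|=0.71524 <1
  x=-1.641: |R|=1.71335 >1
  x=-1.373: |R|=1.27514 >1
  x=-1.322: |R|=1.20598 >1
Stable set (-1.1438, 0).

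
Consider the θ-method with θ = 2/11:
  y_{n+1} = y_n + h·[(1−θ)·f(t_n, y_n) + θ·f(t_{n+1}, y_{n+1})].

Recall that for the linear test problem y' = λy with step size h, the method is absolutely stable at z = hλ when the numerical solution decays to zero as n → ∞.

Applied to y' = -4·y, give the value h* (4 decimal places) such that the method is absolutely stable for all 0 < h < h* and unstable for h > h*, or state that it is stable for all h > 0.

(-3.1429,0); λ=-4 ⇒ h* = (22/7)/4 = 0.7857.

Test eqn y'=λy, z=hλ:
  y_{n+1} = y_n + z·[9/11·y_n + 2/11·y_{n+1}] ⇒ (1 − 2/11z)y_{n+1} = (1 + 9/11z)y_n
  so R(z) = (1 + 9/11z)/(1 − 2/11z).

Boundary: |R(x)|=1, x<0.
x=-0.64: |R|=0.4267
R=−1: 1+9/11x = −1+2/11x ⇒ -7/11x=2 ⇒ x=2/(-7/11)=-3.1429
Confirm numerically:
  x=-3.054: |R|=0.96364 <1
  x=-2.143: |R|=0.54213 <1
  x=-2.092: |R|=0.51554 <1
  x=-1.351: |R|=0.08459 <1
  x=-3.683: |R|=1.20587 >1
  x=-3.439: |R|=1.11595 >1
  x=-3.203: |R|=1.02419 >1
So |R|<1 on (-3.1429, 0).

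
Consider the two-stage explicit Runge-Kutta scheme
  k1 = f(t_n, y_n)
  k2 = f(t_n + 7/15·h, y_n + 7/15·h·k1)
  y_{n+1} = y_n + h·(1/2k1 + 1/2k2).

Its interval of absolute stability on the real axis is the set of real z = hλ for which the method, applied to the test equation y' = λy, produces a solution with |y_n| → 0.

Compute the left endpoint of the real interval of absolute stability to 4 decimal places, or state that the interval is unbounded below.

z* = -4.2857.

Test eqn y'=λy, z=hλ:
  k1=λy_n ⇒ h·k1=z·y_n;  k2=λ(1+7/15z)y_n ⇒ h·k2=z(1+7/15z)y_n
  y_{n+1}/y_n = 1 + 1/2z + 1/2z(1+7/15z) = 1 + z + 7/30z²
  so R(z) = 1 + z + 7/30z².

Need |R(x)|<1, x<0.
x=-1.23: |R|=0.1230
R=1: x+7/30x²=0 ⇒ x=−30/7=-4.2857; min R=1−1/(4·7/30)=-0.0714>−1
Confirm numerically:
  x=-2.617: |R|=0.01897 <1
  x=-2.038: |R|=0.06886 <1
  x=-1.898: |R|=0.05744 <1
  x=-4.616: |R|=1.35574 >1
  x=-4.338: |R|=1.05292 >1
Interval (-4.2857, 0).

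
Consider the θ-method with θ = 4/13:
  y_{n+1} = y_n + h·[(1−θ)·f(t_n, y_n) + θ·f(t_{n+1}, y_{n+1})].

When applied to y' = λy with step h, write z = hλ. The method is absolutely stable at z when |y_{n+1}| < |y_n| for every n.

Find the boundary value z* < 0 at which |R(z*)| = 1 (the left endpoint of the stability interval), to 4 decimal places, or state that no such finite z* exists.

Set f=λy, z=hλ:
  y_{n+1} = y_n + z·[9/13·y_n + 4/13·y_{n+1}] ⇒ (1 − 4/13z)y_{n+1} = (1 + 9/13z)y_n
  ⇒ R(z) = (1 + 9/13z)/(1 − 4/13z).

Find x<0 with |R(x)|<1.
x=-0.59: |R|=0.5007
R=−1: 1+9/13x = −1+4/13x ⇒ -5/13x=2 ⇒ x=2/(-5/13)=-5.2000
Confirm numerically:
  x=-4.822: |R|=0.94146 <1
  x=-4.396: |R|=0.86856 <1
  x=-3.461: |R|=0.67609 <1
  x=-2.676: |R|=0.46760 <1
  x=-5.739: |R|=1.07495 >1
  x=-5.431: |R|=1.03326 >1
Interval (-5.2000, 0).

left endpoint -5.2000.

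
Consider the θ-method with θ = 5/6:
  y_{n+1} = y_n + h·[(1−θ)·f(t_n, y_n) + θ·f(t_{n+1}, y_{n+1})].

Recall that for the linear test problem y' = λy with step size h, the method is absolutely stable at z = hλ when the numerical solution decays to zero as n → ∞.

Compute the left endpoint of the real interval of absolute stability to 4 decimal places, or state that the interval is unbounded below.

interval (−∞, 0).

On y'=λy, z=hλ:
  y_{n+1} = y_n + z·[1/6·y_n + 5/6·y_{n+1}] ⇒ (1 − 5/6z)y_{n+1} = (1 + 1/6z)y_n
  ⇒ R(z) = (1 + 1/6z)/(1 − 5/6z).

Need |R(x)|<1, x<0.
x=-1.71: |R|=0.2948
x=-2: |R|=0.2500
x=-10: |R|=0.0714
x=-100: |R|=0.1858
θ=5/6≥1/2 ⇒ |1+1/6x|<|1−5/6x| ∀x<0 ⇒ unbounded interval.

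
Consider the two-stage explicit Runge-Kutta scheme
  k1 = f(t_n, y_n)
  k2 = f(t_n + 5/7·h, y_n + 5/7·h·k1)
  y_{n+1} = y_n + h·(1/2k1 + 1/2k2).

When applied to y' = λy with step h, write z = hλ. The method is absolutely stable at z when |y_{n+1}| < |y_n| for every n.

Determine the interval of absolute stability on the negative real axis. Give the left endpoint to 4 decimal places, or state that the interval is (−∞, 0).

With y'=λy (z=hλ):
  k1=λy_n ⇒ h·k1=z·y_n;  k2=λ(1+5/7z)y_n ⇒ h·k2=z(1+5/7z)y_n
  y_{n+1}/y_n = 1 + 1/2z + 1/2z(1+5/7z) = 1 + z + 5/14z²
  R(z) = 1 + z + 5/14z².

Find x<0 with |R(x)|<1.
x=-1.03: |R|=0.3489
R=1: x+5/14x²=0 ⇒ x=−14/5=-2.8000; min R=1−1/(4·5/14)=0.3000>−1
Confirm numerically:
  x=-1.756: |R|=0.34526 <1
  x=-1.611: |R|=0.31590 <1
  x=-1.166: |R|=0.31956 <1
  x=-3.199: |R|=1.45586 >1
  x=-3.094: |R|=1.32487 >1
  x=-2.940: |R|=1.14700 >1
So |R|<1 on (-2.8000, 0).

(-2.8000, 0).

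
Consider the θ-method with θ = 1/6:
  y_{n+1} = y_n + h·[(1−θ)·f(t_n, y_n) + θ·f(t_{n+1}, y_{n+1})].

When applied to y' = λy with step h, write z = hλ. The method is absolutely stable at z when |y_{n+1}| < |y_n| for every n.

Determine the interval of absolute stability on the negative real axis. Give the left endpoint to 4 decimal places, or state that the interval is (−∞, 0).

Test eqn y'=λy, z=hλ:
  y_{n+1} = y_n + z·[5/6·y_n + 1/6·y_{n+1}] ⇒ (1 − 1/6z)y_{n+1} = (1 + 5/6z)y_n
  so R(z) = (1 + 5/6z)/(1 − 1/6z).

Need |R(x)|<1, x<0.
x=-1.67: |R|=0.3064
R=−1: 1+5/6x = −1+1/6x ⇒ -2/3x=2 ⇒ x=2/(-2/3)=-3.0000
Confirm numerically:
  x=-2.534: |R|=0.78158 <1
  x=-1.814: |R|=0.39288 <1
  x=-1.568: |R|=0.24313 <1
  x=-1.504: |R|=0.20256 <1
  x=-3.404: |R|=1.17184 >1
  x=-3.218: |R|=1.09460 >1
Interval (-3.0000, 0).

z∈(-3.0000,0).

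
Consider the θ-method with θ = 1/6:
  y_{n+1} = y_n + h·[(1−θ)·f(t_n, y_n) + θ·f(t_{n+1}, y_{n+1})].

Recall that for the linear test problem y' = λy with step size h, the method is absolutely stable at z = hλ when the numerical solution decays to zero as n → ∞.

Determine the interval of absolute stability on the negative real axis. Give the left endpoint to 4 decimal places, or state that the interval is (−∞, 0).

z∈(-3.0000,0).

Test eqn y'=λy, z=hλ:
  y_{n+1} = y_n + z·[5/6·y_n + 1/6·y_{n+1}] ⇒ (1 − 1/6z)y_{n+1} = (1 + 5/6z)y_n
  Hence R(z) = (1 + 5/6z)/(1 − 1/6z).

Solve |R(x)|<1 on ℝ⁻.
x=-1.53: |R|=0.2191
R=−1: 1+5/6x = −1+1/6x ⇒ -2/3x=2 ⇒ x=2/(-2/3)=-3.0000
Confirm numerically:
  x=-2.031: |R|=0.51737 <1
  x=-1.636: |R|=0.28549 <1
  x=-1.438: |R|=0.15999 <1
  x=-3.214: |R|=1.09290 >1
  x=-3.094: |R|=1.04135 >1
So |R|<1 on (-3.0000, 0).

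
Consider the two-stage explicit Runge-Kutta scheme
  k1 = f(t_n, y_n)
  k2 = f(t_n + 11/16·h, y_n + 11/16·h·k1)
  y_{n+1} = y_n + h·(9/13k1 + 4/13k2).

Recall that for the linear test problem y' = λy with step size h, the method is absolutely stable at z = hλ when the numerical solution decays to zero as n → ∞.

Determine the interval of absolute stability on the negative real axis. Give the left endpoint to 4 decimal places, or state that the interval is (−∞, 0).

(-4.7273, 0).

Test eqn y'=λy, z=hλ:
  k1=λy_n ⇒ h·k1=z·y_n;  k2=λ(1+11/16z)y_n ⇒ h·k2=z(1+11/16z)y_n
  y_{n+1}/y_n = 1 + 9/13z + 4/13z(1+11/16z) = 1 + z + 11/52z²
  ⇒ R(z) = 1 + z + 11/52z².

Need |R(x)|<1, x<0.
x=-0.31: |R|=0.7103
R=1: x+11/52x²=0 ⇒ x=−52/11=-4.7273; min R=1−1/(4·11/52)=-0.1818>−1
Confirm numerically:
  x=-3.293: |R|=0.00089 <1
  x=-3.017: |R|=0.09152 <1
  x=-2.973: |R|=0.10327 <1
  x=-2.957: |R|=0.10734 <1
  x=-5.258: |R|=1.59031 >1
  x=-4.765: |R|=1.03803 >1
  x=-4.761: |R|=1.03397 >1
Stable set (-4.7273, 0).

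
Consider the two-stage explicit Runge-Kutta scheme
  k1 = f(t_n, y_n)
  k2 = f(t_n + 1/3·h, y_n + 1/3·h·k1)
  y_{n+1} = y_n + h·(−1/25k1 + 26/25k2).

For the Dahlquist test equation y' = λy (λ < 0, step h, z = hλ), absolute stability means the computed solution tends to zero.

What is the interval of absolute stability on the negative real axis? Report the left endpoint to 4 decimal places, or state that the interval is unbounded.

On y'=λy, z=hλ:
  k1=λy_n ⇒ h·k1=z·y_n;  k2=λ(1+1/3z)y_n ⇒ h·k2=z(1+1/3z)y_n
  y_{n+1}/y_n = 1 − 1/25z + 26/25z(1+1/3z) = 1 + z + 26/75z²
  so R(z) = 1 + z + 26/75z².

Boundary: |R(x)|=1, x<0.
x=-0.41: |R|=0.6483
R=1: x+26/75x²=0 ⇒ x=−75/26=-2.8846; min R=1−1/(4·26/75)=0.2788>−1
Confirm numerically:
  x=-2.009: |R|=0.39017 <1
  x=-1.976: |R|=0.37759 <1
  x=-1.216: |R|=0.29660 <1
  x=-2.936: |R|=1.05230 >1
  x=-2.924: |R|=1.03992 >1
Interval (-2.8846, 0).

z∈(-2.8846,0).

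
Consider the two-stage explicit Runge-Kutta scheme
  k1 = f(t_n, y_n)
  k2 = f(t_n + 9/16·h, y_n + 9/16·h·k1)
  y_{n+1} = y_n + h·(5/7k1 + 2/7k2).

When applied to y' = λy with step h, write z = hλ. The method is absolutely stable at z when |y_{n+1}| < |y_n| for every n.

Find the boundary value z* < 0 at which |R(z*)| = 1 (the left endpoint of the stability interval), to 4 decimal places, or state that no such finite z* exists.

z* = -6.2222.

Set f=λy, z=hλ:
  k1=λy_n ⇒ h·k1=z·y_n;  k2=λ(1+9/16z)y_n ⇒ h·k2=z(1+9/16z)y_n
  y_{n+1}/y_n = 1 + 5/7z + 2/7z(1+9/16z) = 1 + z + 9/56z²
  so R(z) = 1 + z + 9/56z².

Find x<0 with |R(x)|<1.
x=-0.59: |R|=0.4659
R=1: x+9/56x²=0 ⇒ x=−56/9=-6.2222; min R=1−1/(4·9/56)=-0.5556>−1
Confirm numerically:
  x=-4.978: |R|=0.00458 <1
  x=-4.959: |R|=0.00677 <1
  x=-4.135: |R|=0.38707 <1
  x=-3.727: |R|=0.49459 <1
  x=-6.490: |R|=1.27930 >1
  x=-6.258: |R|=1.03598 >1
So |R|<1 on (-6.2222, 0).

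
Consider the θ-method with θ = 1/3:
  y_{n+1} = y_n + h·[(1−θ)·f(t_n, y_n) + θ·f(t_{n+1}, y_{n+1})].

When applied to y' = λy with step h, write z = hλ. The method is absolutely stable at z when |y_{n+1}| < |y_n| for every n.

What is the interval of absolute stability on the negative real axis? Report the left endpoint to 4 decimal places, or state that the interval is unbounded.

z∈(-6.0000,0).

With y'=λy (z=hλ):
  y_{n+1} = y_n + z·[2/3·y_n + 1/3·y_{n+1}] ⇒ (1 − 1/3z)y_{n+1} = (1 + 2/3z)y_n
  so R(z) = (1 + 2/3z)/(1 − 1/3z).

Need |R(x)|<1, x<0.
x=-1.03: |R|=0.2333
R=−1: 1+2/3x = −1+1/3x ⇒ -1/3x=2 ⇒ x=2/(-1/3)=-6.0000
Confirm numerically:
  x=-3.810: |R|=0.67841 <1
  x=-3.588: |R|=0.63388 <1
  x=-2.736: |R|=0.43096 <1
  x=-2.724: |R|=0.42767 <1
  x=-6.203: |R|=1.02206 >1
  x=-6.147: |R|=1.01607 >1
  x=-6.118: |R|=1.01294 >1
Interval (-6.0000, 0).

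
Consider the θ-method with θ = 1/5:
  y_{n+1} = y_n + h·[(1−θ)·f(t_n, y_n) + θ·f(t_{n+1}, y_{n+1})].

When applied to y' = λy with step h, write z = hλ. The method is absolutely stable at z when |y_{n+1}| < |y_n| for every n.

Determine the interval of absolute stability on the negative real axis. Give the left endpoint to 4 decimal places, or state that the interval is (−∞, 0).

With y'=λy (z=hλ):
  y_{n+1} = y_n + z·[4/5·y_n + 1/5·y_{n+1}] ⇒ (1 − 1/5z)y_{n+1} = (1 + 4/5z)y_n
  ⇒ R(z) = (1 + 4/5z)/(1 − 1/5z).

Find x<0 with |R(x)|<1.
x=-0.83: |R|=0.2882
R=−1: 1+4/5x = −1+1/5x ⇒ -3/5x=2 ⇒ x=2/(-3/5)=-3.3333
Confirm numerically:
  x=-3.292: |R|=0.98505 <1
  x=-2.431: |R|=0.63572 <1
  x=-2.410: |R|=0.62618 <1
  x=-1.513: |R|=0.16152 <1
  x=-3.697: |R|=1.12545 >1
  x=-3.623: |R|=1.10078 >1
  x=-3.602: |R|=1.09370 >1
Interval (-3.3333, 0).

z∈(-3.3333,0).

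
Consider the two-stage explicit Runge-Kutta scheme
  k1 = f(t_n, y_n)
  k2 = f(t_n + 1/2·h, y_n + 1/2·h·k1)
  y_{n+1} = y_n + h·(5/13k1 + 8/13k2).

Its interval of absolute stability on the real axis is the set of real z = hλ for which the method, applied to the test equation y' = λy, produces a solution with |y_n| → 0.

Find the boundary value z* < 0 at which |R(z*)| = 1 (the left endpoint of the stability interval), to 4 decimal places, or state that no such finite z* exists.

With y'=λy (z=hλ):
  k1=λy_n ⇒ h·k1=z·y_n;  k2=λ(1+1/2z)y_n ⇒ h·k2=z(1+1/2z)y_n
  y_{n+1}/y_n = 1 + 5/13z + 8/13z(1+1/2z) = 1 + z + 4/13z²
  ⇒ R(z) = 1 + z + 4/13z².

Boundary: |R(x)|=1, x<0.
x=-1.14: |R|=0.2599
R=1: x+4/13x²=0 ⇒ x=−13/4=-3.2500; min R=1−1/(4·4/13)=0.1875>−1
Confirm numerically:
  x=-3.123: |R|=0.87796 <1
  x=-2.315: |R|=0.33399 <1
  x=-2.040: |R|=0.24049 <1
  x=-3.805: |R|=1.64978 >1
  x=-3.694: |R|=1.50466 >1
Interval (-3.2500, 0).

z* = -3.2500.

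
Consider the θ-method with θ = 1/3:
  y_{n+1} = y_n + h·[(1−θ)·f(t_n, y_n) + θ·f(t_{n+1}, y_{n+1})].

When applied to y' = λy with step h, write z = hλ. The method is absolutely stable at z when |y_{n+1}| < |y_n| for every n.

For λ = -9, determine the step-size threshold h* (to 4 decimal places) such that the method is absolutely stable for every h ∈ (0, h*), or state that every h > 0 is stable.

(-6.0000,0); λ=-9 ⇒ h* = (6)/9 = 0.6667.

With y'=λy (z=hλ):
  y_{n+1} = y_n + z·[2/3·y_n + 1/3·y_{n+1}] ⇒ (1 − 1/3z)y_{n+1} = (1 + 2/3z)y_n
  ⇒ R(z) = (1 + 2/3z)/(1 − 1/3z).

Find x<0 with |R(x)|<1.
x=-0.71: |R|=0.4259
R=−1: 1+2/3x = −1+1/3x ⇒ -1/3x=2 ⇒ x=2/(-1/3)=-6.0000
Confirm numerically:
  x=-5.750: |R|=0.97143 <1
  x=-2.745: |R|=0.43342 <1
  x=-2.740: |R|=0.43206 <1
  x=-2.477: |R|=0.35676 <1
  x=-6.304: |R|=1.03267 >1
  x=-6.162: |R|=1.01768 >1
Stable set (-6.0000, 0).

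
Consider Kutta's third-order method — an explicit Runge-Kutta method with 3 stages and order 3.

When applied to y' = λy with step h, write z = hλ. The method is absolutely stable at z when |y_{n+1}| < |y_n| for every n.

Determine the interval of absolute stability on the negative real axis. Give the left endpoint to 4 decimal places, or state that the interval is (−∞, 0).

Set f=λy, z=hλ:
  order 3, 3-stage ⇒ R(z)=1+z+z^2/2+z^3/6
  (e.g. R(-1.64)=-0.03036, |R|=0.03036)

Find x<0 with |R(x)|<1.
x=-1.64: |R|=0.0304
|R(-1.96)|=0.2941 |R(-1.68)|=0.0591 |R(-0.96)|=0.3533
Bisect:
  x_lo=-2.8475 |R|=1.6415  x_hi=-0.1702 |R|=0.8435
  mid=-1.50885 |R|=0.05695 →hi
  mid=-2.17818 |R|=0.52834 →hi
  mid=-2.51285 |R|=1.00018 →lo
  mid=-2.34552 |R|=0.74542 →hi
  mid=-2.42919 |R|=0.86780 →hi
  mid=-2.47102 |R|=0.93270 →hi
  mid=-2.49194 |R|=0.96611 →hi
  mid=-2.50239 |R|=0.98306 →hi
  mid=-2.50762 |R|=0.99160 →hi
  mid=-2.51024 |R|=0.99588 →hi
  ...
  [-2.51285,-2.51269] ⇒ x*=-2.5127
Stable set (-2.5127, 0).

(-2.5127, 0).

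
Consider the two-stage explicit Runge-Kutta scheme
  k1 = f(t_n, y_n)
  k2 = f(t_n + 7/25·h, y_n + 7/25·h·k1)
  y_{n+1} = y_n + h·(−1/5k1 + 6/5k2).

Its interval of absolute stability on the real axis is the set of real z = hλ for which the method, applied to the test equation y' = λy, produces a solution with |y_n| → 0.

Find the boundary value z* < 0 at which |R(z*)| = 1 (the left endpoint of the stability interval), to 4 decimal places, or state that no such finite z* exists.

left endpoint -2.9762.

On y'=λy, z=hλ:
  k1=λy_n ⇒ h·k1=z·y_n;  k2=λ(1+7/25z)y_n ⇒ h·k2=z(1+7/25z)y_n
  y_{n+1}/y_n = 1 − 1/5z + 6/5z(1+7/25z) = 1 + z + 42/125z²
  Hence R(z) = 1 + z + 42/125z².

Need |R(x)|<1, x<0.
x=-1.23: |R|=0.2783
R=1: x+42/125x²=0 ⇒ x=−125/42=-2.9762; min R=1−1/(4·42/125)=0.2560>−1
Confirm numerically:
  x=-2.511: |R|=0.60752 <1
  x=-1.715: |R|=0.27325 <1
  x=-1.346: |R|=0.26274 <1
  x=-1.285: |R|=0.26981 <1
  x=-3.464: |R|=1.56776 >1
  x=-3.424: |R|=1.51519 >1
  x=-3.192: |R|=1.23146 >1
Interval (-2.9762, 0).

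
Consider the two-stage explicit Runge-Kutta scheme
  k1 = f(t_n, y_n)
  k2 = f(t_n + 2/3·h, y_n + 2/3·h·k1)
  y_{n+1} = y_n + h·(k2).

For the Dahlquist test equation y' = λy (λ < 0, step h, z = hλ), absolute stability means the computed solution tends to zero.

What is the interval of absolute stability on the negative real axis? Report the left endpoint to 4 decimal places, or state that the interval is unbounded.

(-1.5000, 0).

On y'=λy, z=hλ:
  k1=λy_n ⇒ h·k1=z·y_n;  k2=λ(1+2/3z)y_n ⇒ h·k2=z(1+2/3z)y_n
  y_{n+1}/y_n = 1 + z(1+2/3z) = 1 + z + 2/3z²
  R(z) = 1 + z + 2/3z².

Solve |R(x)|<1 on ℝ⁻.
x=-1.77: |R|=1.3186
R=1: x+2/3x²=0 ⇒ x=−3/2=-1.5000; min R=1−1/(4·2/3)=0.6250>−1
Confirm numerically:
  x=-0.913: |R|=0.64271 <1
  x=-0.747: |R|=0.62501 <1
  x=-0.677: |R|=0.62855 <1
  x=-2.005: |R|=1.67502 >1
  x=-1.734: |R|=1.27050 >1
So |R|<1 on (-1.5000, 0).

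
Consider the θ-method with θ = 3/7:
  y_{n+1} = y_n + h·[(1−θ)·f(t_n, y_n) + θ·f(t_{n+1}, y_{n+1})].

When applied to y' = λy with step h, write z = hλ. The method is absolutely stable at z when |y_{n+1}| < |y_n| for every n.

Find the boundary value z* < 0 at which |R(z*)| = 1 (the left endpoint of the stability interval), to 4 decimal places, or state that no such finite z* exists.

left endpoint -14.0000.

Test eqn y'=λy, z=hλ:
  y_{n+1} = y_n + z·[4/7·y_n + 3/7·y_{n+1}] ⇒ (1 − 3/7z)y_{n+1} = (1 + 4/7z)y_n
  Hence R(z) = (1 + 4/7z)/(1 − 3/7z).

Need |R(x)|<1, x<0.
x=-1.67: |R|=0.0266
R=−1: 1+4/7x = −1+3/7x ⇒ -1/7x=2 ⇒ x=2/(-1/7)=-14.0000
Confirm numerically:
  x=-13.458: |R|=0.98856 <1
  x=-10.775: |R|=0.91799 <1
  x=-9.270: |R|=0.86412 <1
  x=-8.569: |R|=0.83395 <1
  x=-14.420: |R|=1.00836 >1
  x=-14.393: |R|=1.00783 >1
So |R|<1 on (-14.0000, 0).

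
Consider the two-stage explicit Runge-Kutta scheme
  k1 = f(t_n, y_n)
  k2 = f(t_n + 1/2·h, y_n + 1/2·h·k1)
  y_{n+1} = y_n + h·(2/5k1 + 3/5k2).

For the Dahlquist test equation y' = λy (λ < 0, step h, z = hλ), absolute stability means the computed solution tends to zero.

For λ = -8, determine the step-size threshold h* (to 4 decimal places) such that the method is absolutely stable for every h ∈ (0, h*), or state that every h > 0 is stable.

Test eqn y'=λy, z=hλ:
  k1=λy_n ⇒ h·k1=z·y_n;  k2=λ(1+1/2z)y_n ⇒ h·k2=z(1+1/2z)y_n
  y_{n+1}/y_n = 1 + 2/5z + 3/5z(1+1/2z) = 1 + z + 3/10z²
  Hence R(z) = 1 + z + 3/10z².

Solve |R(x)|<1 on ℝ⁻.
x=-1.36: |R|=0.1949
R=1: x+3/10x²=0 ⇒ x=−10/3=-3.3333; min R=1−1/(4·3/10)=0.1667>−1
Confirm numerically:
  x=-1.915: |R|=0.18517 <1
  x=-1.396: |R|=0.18864 <1
  x=-1.359: |R|=0.19506 <1
  x=-3.517: |R|=1.19379 >1
  x=-3.495: |R|=1.16951 >1
So |R|<1 on (-3.3333, 0).

(-3.3333,0); λ=-8 ⇒ h* = (10/3)/8 = 0.4167.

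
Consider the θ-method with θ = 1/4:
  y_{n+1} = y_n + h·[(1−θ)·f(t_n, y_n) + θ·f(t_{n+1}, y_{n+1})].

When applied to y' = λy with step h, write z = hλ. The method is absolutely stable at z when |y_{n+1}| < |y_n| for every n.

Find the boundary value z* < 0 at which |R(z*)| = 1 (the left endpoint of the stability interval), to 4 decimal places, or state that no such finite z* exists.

left endpoint -4.0000.

Set f=λy, z=hλ:
  y_{n+1} = y_n + z·[3/4·y_n + 1/4·y_{n+1}] ⇒ (1 − 1/4z)y_{n+1} = (1 + 3/4z)y_n
  so R(z) = (1 + 3/4z)/(1 − 1/4z).

Need |R(x)|<1, x<0.
x=-0.63: |R|=0.4557
R=−1: 1+3/4x = −1+1/4x ⇒ -1/2x=2 ⇒ x=2/(-1/2)=-4.0000
Confirm numerically:
  x=-3.453: |R|=0.85321 <1
  x=-2.923: |R|=0.68886 <1
  x=-1.996: |R|=0.33155 <1
  x=-1.762: |R|=0.22319 <1
  x=-4.528: |R|=1.12383 >1
  x=-4.050: |R|=1.01242 >1
So |R|<1 on (-4.0000, 0).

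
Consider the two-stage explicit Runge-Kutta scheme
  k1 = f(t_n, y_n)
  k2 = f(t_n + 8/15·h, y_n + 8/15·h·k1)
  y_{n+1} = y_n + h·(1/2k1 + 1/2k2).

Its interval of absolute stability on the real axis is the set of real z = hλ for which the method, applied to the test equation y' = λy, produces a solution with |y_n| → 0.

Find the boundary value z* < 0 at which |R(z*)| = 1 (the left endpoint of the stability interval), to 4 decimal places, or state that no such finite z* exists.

z* = -3.7500.

With y'=λy (z=hλ):
  k1=λy_n ⇒ h·k1=z·y_n;  k2=λ(1+8/15z)y_n ⇒ h·k2=z(1+8/15z)y_n
  y_{n+1}/y_n = 1 + 1/2z + 1/2z(1+8/15z) = 1 + z + 4/15z²
  ⇒ R(z) = 1 + z + 4/15z².

Solve |R(x)|<1 on ℝ⁻.
x=-1.13: |R|=0.2105
R=1: x+4/15x²=0 ⇒ x=−15/4=-3.7500; min R=1−1/(4·4/15)=0.0625>−1
Confirm numerically:
  x=-3.029: |R|=0.41762 <1
  x=-2.309: |R|=0.11273 <1
  x=-1.770: |R|=0.06544 <1
  x=-1.769: |R|=0.06550 <1
  x=-4.336: |R|=1.67757 >1
  x=-4.283: |R|=1.60876 >1
So |R|<1 on (-3.7500, 0).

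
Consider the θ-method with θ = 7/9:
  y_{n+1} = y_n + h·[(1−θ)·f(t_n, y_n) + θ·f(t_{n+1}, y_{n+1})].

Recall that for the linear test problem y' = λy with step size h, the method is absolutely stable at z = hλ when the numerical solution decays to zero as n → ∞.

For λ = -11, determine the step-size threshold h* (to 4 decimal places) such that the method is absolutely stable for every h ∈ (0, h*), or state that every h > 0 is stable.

(−∞, 0) — no finite endpoint. Any h>0 works for λ=-11.

Set f=λy, z=hλ:
  y_{n+1} = y_n + z·[2/9·y_n + 7/9·y_{n+1}] ⇒ (1 − 7/9z)y_{n+1} = (1 + 2/9z)y_n
  so R(z) = (1 + 2/9z)/(1 − 7/9z).

Find x<0 with |R(x)|<1.
x=-1.21: |R|=0.3766
x=-2: |R|=0.2174
x=-10: |R|=0.1392
x=-100: |R|=0.2694
θ=7/9≥1/2 ⇒ |1+2/9x|<|1−7/9x| ∀x<0 ⇒ interval (−∞,0).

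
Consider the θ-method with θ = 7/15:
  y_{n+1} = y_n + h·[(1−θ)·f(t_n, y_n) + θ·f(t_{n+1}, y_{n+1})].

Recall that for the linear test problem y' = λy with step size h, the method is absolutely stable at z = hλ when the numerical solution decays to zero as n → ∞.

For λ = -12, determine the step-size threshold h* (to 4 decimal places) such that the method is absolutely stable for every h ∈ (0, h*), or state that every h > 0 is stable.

Set f=λy, z=hλ:
  y_{n+1} = y_n + z·[8/15·y_n + 7/15·y_{n+1}] ⇒ (1 − 7/15z)y_{n+1} = (1 + 8/15z)y_n
  R(z) = (1 + 8/15z)/(1 − 7/15z).

Boundary: |R(x)|=1, x<0.
x=-0.56: |R|=0.5560
R=−1: 1+8/15x = −1+7/15x ⇒ -1/15x=2 ⇒ x=2/(-1/15)=-30.0000
Confirm numerically:
  x=-25.049: |R|=0.97399 <1
  x=-20.903: |R|=0.94361 <1
  x=-19.631: |R|=0.93197 <1
  x=-14.730: |R|=0.87071 <1
  x=-30.548: |R|=1.00239 >1
  x=-30.257: |R|=1.00113 >1
Interval (-30.0000, 0).

(-30.0000,0); λ=-12 ⇒ h* = (30)/12 = 2.5000.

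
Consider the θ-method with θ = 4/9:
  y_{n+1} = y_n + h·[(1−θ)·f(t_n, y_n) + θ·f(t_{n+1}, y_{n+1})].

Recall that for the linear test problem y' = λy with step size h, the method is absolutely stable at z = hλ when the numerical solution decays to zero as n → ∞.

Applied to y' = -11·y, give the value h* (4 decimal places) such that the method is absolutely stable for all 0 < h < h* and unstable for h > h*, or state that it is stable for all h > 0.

(-18.0000,0); λ=-11 ⇒ h* = (18)/11 = 1.6364.

With y'=λy (z=hλ):
  y_{n+1} = y_n + z·[5/9·y_n + 4/9·y_{n+1}] ⇒ (1 − 4/9z)y_{n+1} = (1 + 5/9z)y_n
  ⇒ R(z) = (1 + 5/9z)/(1 − 4/9z).

Find x<0 with |R(x)|<1.
x=-1.4: |R|=0.1370
R=−1: 1+5/9x = −1+4/9x ⇒ -1/9x=2 ⇒ x=2/(-1/9)=-18.0000
Confirm numerically:
  x=-14.498: |R|=0.94773 <1
  x=-12.042: |R|=0.89578 <1
  x=-10.274: |R|=0.84578 <1
  x=-8.165: |R|=0.76392 <1
  x=-18.358: |R|=1.00434 >1
  x=-18.297: |R|=1.00361 >1
Stable set (-18.0000, 0).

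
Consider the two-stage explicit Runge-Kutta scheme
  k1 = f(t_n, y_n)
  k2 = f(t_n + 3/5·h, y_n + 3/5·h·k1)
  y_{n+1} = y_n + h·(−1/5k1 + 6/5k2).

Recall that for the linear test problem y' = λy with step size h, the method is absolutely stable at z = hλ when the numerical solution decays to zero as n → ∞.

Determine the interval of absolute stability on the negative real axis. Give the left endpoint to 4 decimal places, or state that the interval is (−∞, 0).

Test eqn y'=λy, z=hλ:
  k1=λy_n ⇒ h·k1=z·y_n;  k2=λ(1+3/5z)y_n ⇒ h·k2=z(1+3/5z)y_n
  y_{n+1}/y_n = 1 − 1/5z + 6/5z(1+3/5z) = 1 + z + 18/25z²
  so R(z) = 1 + z + 18/25z².

Solve |R(x)|<1 on ℝ⁻.
x=-1.28: |R|=0.8996
R=1: x+18/25x²=0 ⇒ x=−25/18=-1.3889; min R=1−1/(4·18/25)=0.6528>−1
Confirm numerically:
  x=-1.323: |R|=0.93724 <1
  x=-0.918: |R|=0.68876 <1
  x=-0.771: |R|=0.65700 <1
  x=-0.731: |R|=0.65374 <1
  x=-1.892: |R|=1.68536 >1
  x=-1.726: |R|=1.41893 >1
  x=-1.570: |R|=1.20473 >1
Interval (-1.3889, 0).

(-1.3889, 0).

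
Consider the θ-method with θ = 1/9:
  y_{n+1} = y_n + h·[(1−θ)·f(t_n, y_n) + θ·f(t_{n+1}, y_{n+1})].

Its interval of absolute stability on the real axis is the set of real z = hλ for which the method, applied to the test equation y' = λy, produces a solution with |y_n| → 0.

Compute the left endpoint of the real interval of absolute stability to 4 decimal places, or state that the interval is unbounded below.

With y'=λy (z=hλ):
  y_{n+1} = y_n + z·[8/9·y_n + 1/9·y_{n+1}] ⇒ (1 − 1/9z)y_{n+1} = (1 + 8/9z)y_n
  ⇒ R(z) = (1 + 8/9z)/(1 − 1/9z).

Solve |R(x)|<1 on ℝ⁻.
x=-1.03: |R|=0.0758
R=−1: 1+8/9x = −1+1/9x ⇒ -7/9x=2 ⇒ x=2/(-7/9)=-2.5714
Confirm numerically:
  x=-2.014: |R|=0.64572 <1
  x=-1.817: |R|=0.51179 <1
  x=-1.162: |R|=0.02913 <1
  x=-3.131: |R|=1.32289 >1
  x=-3.128: |R|=1.32124 >1
  x=-3.119: |R|=1.31628 >1
Stable set (-2.5714, 0).

z* = -2.5714.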